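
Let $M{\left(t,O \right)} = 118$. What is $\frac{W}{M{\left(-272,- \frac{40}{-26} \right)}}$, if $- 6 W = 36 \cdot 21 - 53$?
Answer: $- \frac{703}{708} \approx -0.99294$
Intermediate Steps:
$W = - \frac{703}{6}$ ($W = - \frac{36 \cdot 21 - 53}{6} = - \frac{756 - 53}{6} = \left(- \frac{1}{6}\right) 703 = - \frac{703}{6} \approx -117.17$)
$\frac{W}{M{\left(-272,- \frac{40}{-26} \right)}} = - \frac{703}{6 \cdot 118} = \left(- \frac{703}{6}\right) \frac{1}{118} = - \frac{703}{708}$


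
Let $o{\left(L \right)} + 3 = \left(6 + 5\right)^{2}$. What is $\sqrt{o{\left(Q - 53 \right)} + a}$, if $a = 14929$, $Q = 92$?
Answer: $\sqrt{15047} \approx 122.67$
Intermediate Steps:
$o{\left(L \right)} = 118$ ($o{\left(L \right)} = -3 + \left(6 + 5\right)^{2} = -3 + 11^{2} = -3 + 121 = 118$)
$\sqrt{o{\left(Q - 53 \right)} + a} = \sqrt{118 + 14929} = \sqrt{15047}$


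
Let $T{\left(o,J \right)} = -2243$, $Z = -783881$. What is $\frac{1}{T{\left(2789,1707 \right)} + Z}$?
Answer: $- \frac{1}{786124} \approx -1.2721 \cdot 10^{-6}$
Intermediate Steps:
$\frac{1}{T{\left(2789,1707 \right)} + Z} = \frac{1}{-2243 - 783881} = \frac{1}{-786124} = - \frac{1}{786124}$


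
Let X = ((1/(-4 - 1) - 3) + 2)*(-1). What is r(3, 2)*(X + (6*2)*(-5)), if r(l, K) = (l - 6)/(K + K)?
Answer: 441/10 ≈ 44.100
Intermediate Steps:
r(l, K) = (-6 + l)/(2*K) (r(l, K) = (-6 + l)/((2*K)) = (-6 + l)*(1/(2*K)) = (-6 + l)/(2*K))
X = 6/5 (X = ((1/(-5) - 3) + 2)*(-1) = ((-⅕ - 3) + 2)*(-1) = (-16/5 + 2)*(-1) = -6/5*(-1) = 6/5 ≈ 1.2000)
r(3, 2)*(X + (6*2)*(-5)) = ((½)*(-6 + 3)/2)*(6/5 + (6*2)*(-5)) = ((½)*(½)*(-3))*(6/5 + 12*(-5)) = -3*(6/5 - 60)/4 = -¾*(-294/5) = 441/10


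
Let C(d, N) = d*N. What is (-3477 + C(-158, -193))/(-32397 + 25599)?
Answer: -27017/6798 ≈ -3.9743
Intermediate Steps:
C(d, N) = N*d
(-3477 + C(-158, -193))/(-32397 + 25599) = (-3477 - 193*(-158))/(-32397 + 25599) = (-3477 + 30494)/(-6798) = 27017*(-1/6798) = -27017/6798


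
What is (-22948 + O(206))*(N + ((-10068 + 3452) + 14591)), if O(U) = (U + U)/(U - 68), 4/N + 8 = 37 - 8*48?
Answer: -1494082584642/8165 ≈ -1.8299e+8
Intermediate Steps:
N = -4/355 (N = 4/(-8 + (37 - 8*48)) = 4/(-8 + (37 - 384)) = 4/(-8 - 347) = 4/(-355) = 4*(-1/355) = -4/355 ≈ -0.011268)
O(U) = 2*U/(-68 + U) (O(U) = (2*U)/(-68 + U) = 2*U/(-68 + U))
(-22948 + O(206))*(N + ((-10068 + 3452) + 14591)) = (-22948 + 2*206/(-68 + 206))*(-4/355 + ((-10068 + 3452) + 14591)) = (-22948 + 2*206/138)*(-4/355 + (-6616 + 14591)) = (-22948 + 2*206*(1/138))*(-4/355 + 7975) = (-22948 + 206/69)*(2831121/355) = -1583206/69*2831121/355 = -1494082584642/8165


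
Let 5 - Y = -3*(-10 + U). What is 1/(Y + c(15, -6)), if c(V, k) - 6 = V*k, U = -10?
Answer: -1/139 ≈ -0.0071942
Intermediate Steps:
Y = -55 (Y = 5 - (-3)*(-10 - 10) = 5 - (-3)*(-20) = 5 - 1*60 = 5 - 60 = -55)
c(V, k) = 6 + V*k
1/(Y + c(15, -6)) = 1/(-55 + (6 + 15*(-6))) = 1/(-55 + (6 - 90)) = 1/(-55 - 84) = 1/(-139) = -1/139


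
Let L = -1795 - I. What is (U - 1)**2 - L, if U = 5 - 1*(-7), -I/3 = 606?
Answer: 98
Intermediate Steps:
I = -1818 (I = -3*606 = -1818)
U = 12 (U = 5 + 7 = 12)
L = 23 (L = -1795 - 1*(-1818) = -1795 + 1818 = 23)
(U - 1)**2 - L = (12 - 1)**2 - 1*23 = 11**2 - 23 = 121 - 23 = 98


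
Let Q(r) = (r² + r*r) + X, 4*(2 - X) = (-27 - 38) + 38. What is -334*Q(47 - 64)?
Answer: -391949/2 ≈ -1.9597e+5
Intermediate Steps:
X = 35/4 (X = 2 - ((-27 - 38) + 38)/4 = 2 - (-65 + 38)/4 = 2 - ¼*(-27) = 2 + 27/4 = 35/4 ≈ 8.7500)
Q(r) = 35/4 + 2*r² (Q(r) = (r² + r*r) + 35/4 = (r² + r²) + 35/4 = 2*r² + 35/4 = 35/4 + 2*r²)
-334*Q(47 - 64) = -334*(35/4 + 2*(47 - 64)²) = -334*(35/4 + 2*(-17)²) = -334*(35/4 + 2*289) = -334*(35/4 + 578) = -334*2347/4 = -391949/2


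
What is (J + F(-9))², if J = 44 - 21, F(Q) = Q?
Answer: 196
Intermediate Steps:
J = 23
(J + F(-9))² = (23 - 9)² = 14² = 196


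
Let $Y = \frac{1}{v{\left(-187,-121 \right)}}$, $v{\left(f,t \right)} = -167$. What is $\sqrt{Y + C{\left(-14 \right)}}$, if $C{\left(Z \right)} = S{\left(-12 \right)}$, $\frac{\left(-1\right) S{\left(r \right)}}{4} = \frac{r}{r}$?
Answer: $\frac{i \sqrt{111723}}{167} \approx 2.0015 i$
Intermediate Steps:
$S{\left(r \right)} = -4$ ($S{\left(r \right)} = - 4 \frac{r}{r} = \left(-4\right) 1 = -4$)
$C{\left(Z \right)} = -4$
$Y = - \frac{1}{167}$ ($Y = \frac{1}{-167} = - \frac{1}{167} \approx -0.005988$)
$\sqrt{Y + C{\left(-14 \right)}} = \sqrt{- \frac{1}{167} - 4} = \sqrt{- \frac{669}{167}} = \frac{i \sqrt{111723}}{167}$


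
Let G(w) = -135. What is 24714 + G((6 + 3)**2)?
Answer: 24579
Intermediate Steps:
24714 + G((6 + 3)**2) = 24714 - 135 = 24579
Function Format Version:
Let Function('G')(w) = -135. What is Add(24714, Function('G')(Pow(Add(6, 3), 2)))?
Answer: 24579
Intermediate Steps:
Add(24714, Function('G')(Pow(Add(6, 3), 2))) = Add(24714, -135) = 24579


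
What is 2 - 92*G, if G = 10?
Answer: -918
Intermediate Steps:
2 - 92*G = 2 - 92*10 = 2 - 46*20 = 2 - 920 = -918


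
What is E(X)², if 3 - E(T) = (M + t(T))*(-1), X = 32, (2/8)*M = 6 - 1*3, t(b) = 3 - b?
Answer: 196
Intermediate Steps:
M = 12 (M = 4*(6 - 1*3) = 4*(6 - 3) = 4*3 = 12)
E(T) = 18 - T (E(T) = 3 - (12 + (3 - T))*(-1) = 3 - (15 - T)*(-1) = 3 - (-15 + T) = 3 + (15 - T) = 18 - T)
E(X)² = (18 - 1*32)² = (18 - 32)² = (-14)² = 196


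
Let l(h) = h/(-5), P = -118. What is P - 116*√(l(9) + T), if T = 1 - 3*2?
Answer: -118 - 116*I*√170/5 ≈ -118.0 - 302.49*I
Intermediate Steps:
l(h) = -h/5 (l(h) = h*(-⅕) = -h/5)
T = -5 (T = 1 - 6 = -5)
P - 116*√(l(9) + T) = -118 - 116*√(-⅕*9 - 5) = -118 - 116*√(-9/5 - 5) = -118 - 116*I*√170/5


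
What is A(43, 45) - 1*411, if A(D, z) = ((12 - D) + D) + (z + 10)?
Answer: -344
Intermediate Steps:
A(D, z) = 22 + z (A(D, z) = 12 + (10 + z) = 22 + z)
A(43, 45) - 1*411 = (22 + 45) - 1*411 = 67 - 411 = -344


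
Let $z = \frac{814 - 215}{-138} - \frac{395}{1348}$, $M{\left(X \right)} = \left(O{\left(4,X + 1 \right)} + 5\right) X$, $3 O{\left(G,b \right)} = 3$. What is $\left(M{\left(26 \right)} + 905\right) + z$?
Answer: $\frac{98254751}{93012} \approx 1056.4$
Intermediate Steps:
$O{\left(G,b \right)} = 1$ ($O{\left(G,b \right)} = \frac{1}{3} \cdot 3 = 1$)
$M{\left(X \right)} = 6 X$ ($M{\left(X \right)} = \left(1 + 5\right) X = 6 X$)
$z = - \frac{430981}{93012}$ ($z = 599 \left(- \frac{1}{138}\right) - \frac{395}{1348} = - \frac{599}{138} - \frac{395}{1348} = - \frac{430981}{93012} \approx -4.6336$)
$\left(M{\left(26 \right)} + 905\right) + z = \left(6 \cdot 26 + 905\right) - \frac{430981}{93012} = \left(156 + 905\right) - \frac{430981}{93012} = 1061 - \frac{430981}{93012} = \frac{98254751}{93012}$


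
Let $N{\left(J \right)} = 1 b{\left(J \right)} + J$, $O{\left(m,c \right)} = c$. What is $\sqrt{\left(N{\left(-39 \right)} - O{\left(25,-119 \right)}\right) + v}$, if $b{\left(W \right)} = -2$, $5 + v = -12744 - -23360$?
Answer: $\sqrt{10689} \approx 103.39$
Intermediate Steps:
$v = 10611$ ($v = -5 - -10616 = -5 + \left(-12744 + 23360\right) = -5 + 10616 = 10611$)
$N{\left(J \right)} = -2 + J$ ($N{\left(J \right)} = 1 \left(-2\right) + J = -2 + J$)
$\sqrt{\left(N{\left(-39 \right)} - O{\left(25,-119 \right)}\right) + v} = \sqrt{\left(\left(-2 - 39\right) - -119\right) + 10611} = \sqrt{\left(-41 + 119\right) + 10611} = \sqrt{78 + 10611} = \sqrt{10689}$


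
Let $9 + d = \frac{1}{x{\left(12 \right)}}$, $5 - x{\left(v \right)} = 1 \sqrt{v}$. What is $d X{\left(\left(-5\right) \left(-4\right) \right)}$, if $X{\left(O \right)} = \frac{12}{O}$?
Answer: $- \frac{336}{65} + \frac{6 \sqrt{3}}{65} \approx -5.0093$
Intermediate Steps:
$x{\left(v \right)} = 5 - \sqrt{v}$ ($x{\left(v \right)} = 5 - 1 \sqrt{v} = 5 - \sqrt{v}$)
$d = -9 + \frac{1}{5 - 2 \sqrt{3}}$ ($d = -9 + \frac{1}{5 - \sqrt{12}} = -9 + \frac{1}{5 - 2 \sqrt{3}} \approx -8.3489$)
$d X{\left(\left(-5\right) \left(-4\right) \right)} = \left(- \frac{112}{13} + \frac{2 \sqrt{3}}{13}\right) \frac{12}{\left(-5\right) \left(-4\right)} = \left(- \frac{112}{13} + \frac{2 \sqrt{3}}{13}\right) \frac{12}{20} = \left(- \frac{112}{13} + \frac{2 \sqrt{3}}{13}\right) 12 \cdot \frac{1}{20} = \left(- \frac{112}{13} + \frac{2 \sqrt{3}}{13}\right) \frac{3}{5} = - \frac{336}{65} + \frac{6 \sqrt{3}}{65}$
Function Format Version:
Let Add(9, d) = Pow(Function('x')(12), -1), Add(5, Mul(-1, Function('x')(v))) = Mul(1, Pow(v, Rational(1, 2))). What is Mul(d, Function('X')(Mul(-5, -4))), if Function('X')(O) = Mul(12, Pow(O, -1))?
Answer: Add(Rational(-336, 65), Mul(Rational(6, 65), Pow(3, Rational(1, 2)))) ≈ -5.0093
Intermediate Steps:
Function('x')(v) = Add(5, Mul(-1, Pow(v, Rational(1, 2)))) (Function('x')(v) = Add(5, Mul(-1, Mul(1, Pow(v, Rational(1, 2))))) = Add(5, Mul(-1, Pow(v, Rational(1, 2)))))
d = Add(-9, Pow(Add(5, Mul(-2, Pow(3, Rational(1, 2)))), -1)) (d = Add(-9, Pow(Add(5, Mul(-1, Pow(12, Rational(1, 2)))), -1)) = Add(-9, Pow(Add(5, Mul(-1, Mul(2, Pow(3, Rational(1, 2))))), -1)) = Add(-9, Pow(Add(5, Mul(-2, Pow(3, Rational(1, 2)))), -1)) ≈ -8.3489)
Mul(d, Function('X')(Mul(-5, -4))) = Mul(Add(Rational(-112, 13), Mul(Rational(2, 13), Pow(3, Rational(1, 2)))), Mul(12, Pow(Mul(-5, -4), -1))) = Mul(Add(Rational(-112, 13), Mul(Rational(2, 13), Pow(3, Rational(1, 2)))), Mul(12, Pow(20, -1))) = Mul(Add(Rational(-112, 13), Mul(Rational(2, 13), Pow(3, Rational(1, 2)))), Mul(12, Rational(1, 20))) = Mul(Add(Rational(-112, 13), Mul(Rational(2, 13), Pow(3, Rational(1, 2)))), Rational(3, 5)) = Add(Rational(-336, 65), Mul(Rational(6, 65), Pow(3, Rational(1, 2))))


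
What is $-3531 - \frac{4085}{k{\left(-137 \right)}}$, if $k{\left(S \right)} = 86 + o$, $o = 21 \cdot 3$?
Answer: $- \frac{530204}{149} \approx -3558.4$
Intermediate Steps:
$o = 63$
$k{\left(S \right)} = 149$ ($k{\left(S \right)} = 86 + 63 = 149$)
$-3531 - \frac{4085}{k{\left(-137 \right)}} = -3531 - \frac{4085}{149} = - \frac{530204}{149}$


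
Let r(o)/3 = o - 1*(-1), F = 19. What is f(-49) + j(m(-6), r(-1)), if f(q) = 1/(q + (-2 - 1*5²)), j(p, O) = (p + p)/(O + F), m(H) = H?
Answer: -49/76 ≈ -0.64474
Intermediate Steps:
r(o) = 3 + 3*o (r(o) = 3*(o - 1*(-1)) = 3*(o + 1) = 3*(1 + o) = 3 + 3*o)
j(p, O) = 2*p/(19 + O) (j(p, O) = (p + p)/(O + 19) = (2*p)/(19 + O) = 2*p/(19 + O))
f(q) = 1/(-27 + q) (f(q) = 1/(q + (-2 - 1*25)) = 1/(q + (-2 - 25)) = 1/(q - 27) = 1/(-27 + q))
f(-49) + j(m(-6), r(-1)) = 1/(-27 - 49) + 2*(-6)/(19 + (3 + 3*(-1))) = 1/(-76) + 2*(-6)/(19 + (3 - 3)) = -1/76 + 2*(-6)/(19 + 0) = -1/76 + 2*(-6)/19 = -1/76 + 2*(-6)*(1/19) = -1/76 - 12/19 = -49/76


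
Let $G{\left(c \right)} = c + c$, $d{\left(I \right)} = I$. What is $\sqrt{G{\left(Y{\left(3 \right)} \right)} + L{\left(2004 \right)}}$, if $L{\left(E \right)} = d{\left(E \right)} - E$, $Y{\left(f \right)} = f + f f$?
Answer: $2 \sqrt{6} \approx 4.899$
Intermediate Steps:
$Y{\left(f \right)} = f + f^{2}$
$L{\left(E \right)} = 0$ ($L{\left(E \right)} = E - E = 0$)
$G{\left(c \right)} = 2 c$
$\sqrt{G{\left(Y{\left(3 \right)} \right)} + L{\left(2004 \right)}} = \sqrt{2 \cdot 3 \left(1 + 3\right) + 0} = \sqrt{2 \cdot 3 \cdot 4 + 0} = \sqrt{2 \cdot 12 + 0} = \sqrt{24 + 0} = \sqrt{24} = 2 \sqrt{6}$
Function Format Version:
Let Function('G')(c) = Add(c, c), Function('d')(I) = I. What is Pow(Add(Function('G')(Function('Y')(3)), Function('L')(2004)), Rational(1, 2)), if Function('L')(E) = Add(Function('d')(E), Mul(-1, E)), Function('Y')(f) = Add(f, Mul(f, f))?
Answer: Mul(2, Pow(6, Rational(1, 2))) ≈ 4.8990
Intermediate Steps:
Function('Y')(f) = Add(f, Pow(f, 2))
Function('L')(E) = 0 (Function('L')(E) = Add(E, Mul(-1, E)) = 0)
Function('G')(c) = Mul(2, c)
Pow(Add(Function('G')(Function('Y')(3)), Function('L')(2004)), Rational(1, 2)) = Pow(Add(Mul(2, Mul(3, Add(1, 3))), 0), Rational(1, 2)) = Pow(Add(Mul(2, Mul(3, 4)), 0), Rational(1, 2)) = Pow(Add(Mul(2, 12), 0), Rational(1, 2)) = Pow(Add(24, 0), Rational(1, 2)) = Pow(24, Rational(1, 2)) = Mul(2, Pow(6, Rational(1, 2)))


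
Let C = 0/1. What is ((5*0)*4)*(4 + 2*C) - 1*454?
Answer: -454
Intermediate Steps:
C = 0 (C = 0*1 = 0)
((5*0)*4)*(4 + 2*C) - 1*454 = ((5*0)*4)*(4 + 2*0) - 1*454 = (0*4)*(4 + 0) - 454 = 0*4 - 454 = 0 - 454 = -454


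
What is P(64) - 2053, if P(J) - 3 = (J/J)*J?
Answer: -1986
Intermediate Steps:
P(J) = 3 + J (P(J) = 3 + (J/J)*J = 3 + 1*J = 3 + J)
P(64) - 2053 = (3 + 64) - 2053 = 67 - 2053 = -1986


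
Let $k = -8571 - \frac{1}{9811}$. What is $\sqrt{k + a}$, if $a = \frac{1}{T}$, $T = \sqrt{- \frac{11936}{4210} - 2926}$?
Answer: $\frac{\sqrt{-3484252336584879115370712 - 197811859532586 i \sqrt{1441971310}}}{20162252526} \approx 9.9795 \cdot 10^{-5} - 92.58 i$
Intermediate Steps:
$T = \frac{3 i \sqrt{1441971310}}{2105}$ ($T = \sqrt{\left(-11936\right) \frac{1}{4210} - 2926} = \sqrt{- \frac{5968}{2105} - 2926} = \sqrt{- \frac{6165198}{2105}} = \frac{3 i \sqrt{1441971310}}{2105} \approx 54.119 i$)
$a = - \frac{i \sqrt{1441971310}}{2055066}$ ($a = \frac{1}{\frac{3}{2105} i \sqrt{1441971310}} = - \frac{i \sqrt{1441971310}}{2055066} \approx - 0.018478 i$)
$k = - \frac{84090082}{9811}$ ($k = -8571 - \frac{1}{9811} = - \frac{84090082}{9811} \approx -8571.0$)
$\sqrt{k + a} = \sqrt{- \frac{84090082}{9811} - \frac{i \sqrt{1441971310}}{2055066}}$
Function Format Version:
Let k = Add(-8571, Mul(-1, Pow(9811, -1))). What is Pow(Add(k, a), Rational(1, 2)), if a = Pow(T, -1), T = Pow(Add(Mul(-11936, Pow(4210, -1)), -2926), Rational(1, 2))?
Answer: Mul(Rational(1, 20162252526), Pow(Add(-3484252336584879115370712, Mul(-197811859532586, I, Pow(1441971310, Rational(1, 2)))), Rational(1, 2))) ≈ Add(9.9795e-5, Mul(-92.580, I))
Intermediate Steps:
T = Mul(Rational(3, 2105), I, Pow(1441971310, Rational(1, 2))) (T = Pow(Add(Mul(-11936, Rational(1, 4210)), -2926), Rational(1, 2)) = Pow(Add(Rational(-5968, 2105), -2926), Rational(1, 2)) = Pow(Rational(-6165198, 2105), Rational(1, 2)) = Mul(Rational(3, 2105), I, Pow(1441971310, Rational(1, 2))) ≈ Mul(54.119, I))
a = Mul(Rational(-1, 2055066), I, Pow(1441971310, Rational(1, 2))) (a = Pow(Mul(Rational(3, 2105), I, Pow(1441971310, Rational(1, 2))), -1) = Mul(Rational(-1, 2055066), I, Pow(1441971310, Rational(1, 2))) ≈ Mul(-0.018478, I))
k = Rational(-84090082, 9811) (k = Add(-8571, Mul(-1, Rational(1, 9811))) = Add(-8571, Rational(-1, 9811)) = Rational(-84090082, 9811) ≈ -8571.0)
Pow(Add(k, a), Rational(1, 2)) = Pow(Add(Rational(-84090082, 9811), Mul(Rational(-1, 2055066), I, Pow(1441971310, Rational(1, 2)))), Rational(1, 2))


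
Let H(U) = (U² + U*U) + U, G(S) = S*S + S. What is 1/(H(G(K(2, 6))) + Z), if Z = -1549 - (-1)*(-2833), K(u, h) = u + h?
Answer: 1/6058 ≈ 0.00016507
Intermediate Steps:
K(u, h) = h + u
G(S) = S + S² (G(S) = S² + S = S + S²)
Z = -4382 (Z = -1549 - 1*2833 = -1549 - 2833 = -4382)
H(U) = U + 2*U² (H(U) = (U² + U²) + U = 2*U² + U = U + 2*U²)
1/(H(G(K(2, 6))) + Z) = 1/(((6 + 2)*(1 + (6 + 2)))*(1 + 2*((6 + 2)*(1 + (6 + 2)))) - 4382) = 1/((8*(1 + 8))*(1 + 2*(8*(1 + 8))) - 4382) = 1/((8*9)*(1 + 2*(8*9)) - 4382) = 1/(72*(1 + 2*72) - 4382) = 1/(72*(1 + 144) - 4382) = 1/(72*145 - 4382) = 1/(10440 - 4382) = 1/6058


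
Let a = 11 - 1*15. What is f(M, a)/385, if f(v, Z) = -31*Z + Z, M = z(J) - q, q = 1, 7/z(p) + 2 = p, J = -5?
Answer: 24/77 ≈ 0.31169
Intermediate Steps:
z(p) = 7/(-2 + p)
M = -2 (M = 7/(-2 - 5) - 1*1 = 7/(-7) - 1 = 7*(-1/7) - 1 = -1 - 1 = -2)
a = -4 (a = 11 - 15 = -4)
f(v, Z) = -30*Z
f(M, a)/385 = -30*(-4)/385 = 120*(1/385) = 24/77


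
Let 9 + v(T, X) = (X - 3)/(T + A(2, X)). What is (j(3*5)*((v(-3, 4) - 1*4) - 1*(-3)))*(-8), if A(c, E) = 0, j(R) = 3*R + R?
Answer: 4960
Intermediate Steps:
j(R) = 4*R
v(T, X) = -9 + (-3 + X)/T (v(T, X) = -9 + (X - 3)/(T + 0) = -9 + (-3 + X)/T)
(j(3*5)*((v(-3, 4) - 1*4) - 1*(-3)))*(-8) = ((4*(3*5))*(((-3 + 4 - 9*(-3))/(-3) - 1*4) - 1*(-3)))*(-8) = ((4*15)*((-(-3 + 4 + 27)/3 - 4) + 3))*(-8) = (60*((-⅓*28 - 4) + 3))*(-8) = (60*((-28/3 - 4) + 3))*(-8) = (60*(-40/3 + 3))*(-8) = (60*(-31/3))*(-8) = -620*(-8) = 4960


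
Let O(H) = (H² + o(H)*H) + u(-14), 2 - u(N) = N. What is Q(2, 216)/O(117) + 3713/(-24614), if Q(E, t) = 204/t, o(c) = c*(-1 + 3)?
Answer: -686330696/4550476329 ≈ -0.15083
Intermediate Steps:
u(N) = 2 - N
o(c) = 2*c (o(c) = c*2 = 2*c)
O(H) = 16 + 3*H² (O(H) = (H² + (2*H)*H) + (2 - 1*(-14)) = (H² + 2*H²) + (2 + 14) = 3*H² + 16 = 16 + 3*H²)
Q(2, 216)/O(117) + 3713/(-24614) = (204/216)/(16 + 3*117²) + 3713/(-24614) = (204*(1/216))/(16 + 3*13689) + 3713*(-1/24614) = 17/(18*(16 + 41067)) - 3713/24614 = (17/18)/41083 - 3713/24614 = (17/18)*(1/41083) - 3713/24614 = 17/739494 - 3713/24614 = -686330696/4550476329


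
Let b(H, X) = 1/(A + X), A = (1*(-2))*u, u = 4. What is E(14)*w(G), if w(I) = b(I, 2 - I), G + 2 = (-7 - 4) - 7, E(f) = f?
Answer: 1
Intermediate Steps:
A = -8 (A = (1*(-2))*4 = -2*4 = -8)
b(H, X) = 1/(-8 + X)
G = -20 (G = -2 + ((-7 - 4) - 7) = -2 + (-11 - 7) = -2 - 18 = -20)
w(I) = 1/(-6 - I) (w(I) = 1/(-8 + (2 - I)) = 1/(-6 - I))
E(14)*w(G) = 14*(-1/(6 - 20)) = 14*(-1/(-14)) = 14*(-1*(-1/14)) = 14*(1/14) = 1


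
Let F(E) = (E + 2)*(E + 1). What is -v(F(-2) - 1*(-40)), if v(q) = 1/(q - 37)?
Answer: -⅓ ≈ -0.33333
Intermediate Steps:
F(E) = (1 + E)*(2 + E) (F(E) = (2 + E)*(1 + E) = (1 + E)*(2 + E))
v(q) = 1/(-37 + q)
-v(F(-2) - 1*(-40)) = -1/(-37 + ((2 + (-2)² + 3*(-2)) - 1*(-40))) = -1/(-37 + ((2 + 4 - 6) + 40)) = -1/(-37 + (0 + 40)) = -1/(-37 + 40) = -1/3 = -1*⅓ = -⅓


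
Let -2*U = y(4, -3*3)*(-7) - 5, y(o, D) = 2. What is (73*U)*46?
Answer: 31901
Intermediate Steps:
U = 19/2 (U = -(2*(-7) - 5)/2 = -(-14 - 5)/2 = -1/2*(-19) = 19/2 ≈ 9.5000)
(73*U)*46 = (73*(19/2))*46 = (1387/2)*46 = 31901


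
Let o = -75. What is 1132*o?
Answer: -84900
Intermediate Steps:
1132*o = 1132*(-75) = -84900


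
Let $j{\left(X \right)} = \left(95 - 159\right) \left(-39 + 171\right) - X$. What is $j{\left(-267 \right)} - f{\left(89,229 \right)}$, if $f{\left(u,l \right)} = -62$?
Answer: $-8119$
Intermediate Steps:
$j{\left(X \right)} = -8448 - X$ ($j{\left(X \right)} = \left(-64\right) 132 - X = -8448 - X$)
$j{\left(-267 \right)} - f{\left(89,229 \right)} = \left(-8448 - -267\right) - -62 = \left(-8448 + 267\right) + 62 = -8181 + 62 = -8119$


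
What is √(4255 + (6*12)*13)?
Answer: √5191 ≈ 72.049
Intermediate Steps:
√(4255 + (6*12)*13) = √(4255 + 72*13) = √(4255 + 936) = √5191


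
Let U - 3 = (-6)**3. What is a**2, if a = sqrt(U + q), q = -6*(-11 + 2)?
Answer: -159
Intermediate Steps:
q = 54 (q = -6*(-9) = 54)
U = -213 (U = 3 + (-6)**3 = 3 - 216 = -213)
a = I*sqrt(159) (a = sqrt(-213 + 54) = sqrt(-159) = I*sqrt(159) ≈ 12.61*I)
a**2 = (I*sqrt(159))**2 = -159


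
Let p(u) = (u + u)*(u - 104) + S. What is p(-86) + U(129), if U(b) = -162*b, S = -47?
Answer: 11735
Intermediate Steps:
p(u) = -47 + 2*u*(-104 + u) (p(u) = (u + u)*(u - 104) - 47 = (2*u)*(-104 + u) - 47 = 2*u*(-104 + u) - 47 = -47 + 2*u*(-104 + u))
p(-86) + U(129) = (-47 - 208*(-86) + 2*(-86)**2) - 162*129 = (-47 + 17888 + 2*7396) - 20898 = (-47 + 17888 + 14792) - 20898 = 32633 - 20898 = 11735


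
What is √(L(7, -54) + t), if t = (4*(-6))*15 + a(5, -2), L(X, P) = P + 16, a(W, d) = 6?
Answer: 14*I*√2 ≈ 19.799*I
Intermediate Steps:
L(X, P) = 16 + P
t = -354 (t = (4*(-6))*15 + 6 = -24*15 + 6 = -360 + 6 = -354)
√(L(7, -54) + t) = √((16 - 54) - 354) = √(-38 - 354) = √(-392) = 14*I*√2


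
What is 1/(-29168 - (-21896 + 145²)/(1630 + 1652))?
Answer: -3282/95728505 ≈ -3.4284e-5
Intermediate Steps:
1/(-29168 - (-21896 + 145²)/(1630 + 1652)) = 1/(-29168 - (-21896 + 21025)/3282) = 1/(-29168 - (-871)/3282) = 1/(-29168 - 1*(-871/3282)) = 1/(-29168 + 871/3282) = 1/(-95728505/3282) = -3282/95728505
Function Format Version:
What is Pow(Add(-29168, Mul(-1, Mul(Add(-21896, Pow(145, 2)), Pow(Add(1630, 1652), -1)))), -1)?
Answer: Rational(-3282, 95728505) ≈ -3.4284e-5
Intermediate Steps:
Pow(Add(-29168, Mul(-1, Mul(Add(-21896, Pow(145, 2)), Pow(Add(1630, 1652), -1)))), -1) = Pow(Add(-29168, Mul(-1, Mul(Add(-21896, 21025), Pow(3282, -1)))), -1) = Pow(Add(-29168, Mul(-1, Mul(-871, Rational(1, 3282)))), -1) = Pow(Add(-29168, Mul(-1, Rational(-871, 3282))), -1) = Pow(Add(-29168, Rational(871, 3282)), -1) = Pow(Rational(-95728505, 3282), -1) = Rational(-3282, 95728505)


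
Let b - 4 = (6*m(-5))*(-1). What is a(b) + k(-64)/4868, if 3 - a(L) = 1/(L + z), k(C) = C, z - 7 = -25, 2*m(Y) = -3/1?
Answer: 19392/6085 ≈ 3.1869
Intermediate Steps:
m(Y) = -3/2 (m(Y) = (-3/1)/2 = (-3*1)/2 = (½)*(-3) = -3/2)
z = -18 (z = 7 - 25 = -18)
b = 13 (b = 4 + (6*(-3/2))*(-1) = 4 - 9*(-1) = 4 + 9 = 13)
a(L) = 3 - 1/(-18 + L) (a(L) = 3 - 1/(L - 18) = 3 - 1/(-18 + L))
a(b) + k(-64)/4868 = (-55 + 3*13)/(-18 + 13) - 64/4868 = (-55 + 39)/(-5) - 64*1/4868 = -⅕*(-16) - 16/1217 = 16/5 - 16/1217 = 19392/6085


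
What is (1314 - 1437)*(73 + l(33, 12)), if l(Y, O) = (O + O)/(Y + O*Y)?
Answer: -1284981/143 ≈ -8985.9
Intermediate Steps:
l(Y, O) = 2*O/(Y + O*Y) (l(Y, O) = (2*O)/(Y + O*Y) = 2*O/(Y + O*Y))
(1314 - 1437)*(73 + l(33, 12)) = (1314 - 1437)*(73 + 2*12/(33*(1 + 12))) = -123*(73 + 2*12*(1/33)/13) = -123*(73 + 2*12*(1/33)*(1/13)) = -123*(73 + 8/143) = -123*10447/143 = -1284981/143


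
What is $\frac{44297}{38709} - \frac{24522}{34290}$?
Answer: $\frac{959128}{2234565} \approx 0.42922$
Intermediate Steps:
$\frac{44297}{38709} - \frac{24522}{34290} = 44297 \cdot \frac{1}{38709} - \frac{4087}{5715} = \frac{4027}{3519} - \frac{4087}{5715} = \frac{959128}{2234565}$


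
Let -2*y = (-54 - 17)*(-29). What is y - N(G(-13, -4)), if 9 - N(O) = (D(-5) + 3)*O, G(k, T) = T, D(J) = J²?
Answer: -2301/2 ≈ -1150.5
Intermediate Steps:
y = -2059/2 (y = -(-54 - 17)*(-29)/2 = -(-71)*(-29)/2 = -½*2059 = -2059/2 ≈ -1029.5)
N(O) = 9 - 28*O (N(O) = 9 - ((-5)² + 3)*O = 9 - (25 + 3)*O = 9 - 28*O)
y - N(G(-13, -4)) = -2059/2 - (9 - 28*(-4)) = -2059/2 - (9 + 112) = -2059/2 - 1*121 = -2059/2 - 121 = -2301/2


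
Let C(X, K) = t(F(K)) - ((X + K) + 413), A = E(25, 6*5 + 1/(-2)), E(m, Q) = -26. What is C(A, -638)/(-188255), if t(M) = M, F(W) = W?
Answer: 387/188255 ≈ 0.0020557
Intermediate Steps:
A = -26
C(X, K) = -413 - X (C(X, K) = K - ((X + K) + 413) = K - ((K + X) + 413) = K - (413 + K + X) = K + (-413 - K - X) = -413 - X)
C(A, -638)/(-188255) = (-413 - 1*(-26))/(-188255) = (-413 + 26)*(-1/188255) = -387*(-1/188255) = 387/188255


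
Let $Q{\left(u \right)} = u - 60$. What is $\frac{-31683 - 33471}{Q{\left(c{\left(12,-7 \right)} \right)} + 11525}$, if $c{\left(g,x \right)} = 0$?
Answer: $- \frac{65154}{11465} \approx -5.6829$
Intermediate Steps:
$Q{\left(u \right)} = -60 + u$
$\frac{-31683 - 33471}{Q{\left(c{\left(12,-7 \right)} \right)} + 11525} = \frac{-31683 - 33471}{\left(-60 + 0\right) + 11525} = - \frac{65154}{-60 + 11525} = - \frac{65154}{11465}$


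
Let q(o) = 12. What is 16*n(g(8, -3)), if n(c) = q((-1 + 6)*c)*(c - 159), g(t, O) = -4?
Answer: -31296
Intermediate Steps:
n(c) = -1908 + 12*c (n(c) = 12*(c - 159) = 12*(-159 + c) = -1908 + 12*c)
16*n(g(8, -3)) = 16*(-1908 + 12*(-4)) = 16*(-1908 - 48) = 16*(-1956) = -31296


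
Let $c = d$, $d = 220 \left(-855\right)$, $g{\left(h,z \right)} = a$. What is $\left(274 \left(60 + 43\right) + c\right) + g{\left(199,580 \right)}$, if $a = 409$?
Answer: $-159469$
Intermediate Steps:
$g{\left(h,z \right)} = 409$
$d = -188100$
$c = -188100$
$\left(274 \left(60 + 43\right) + c\right) + g{\left(199,580 \right)} = \left(274 \left(60 + 43\right) - 188100\right) + 409 = \left(274 \cdot 103 - 188100\right) + 409 = \left(28222 - 188100\right) + 409 = -159878 + 409 = -159469$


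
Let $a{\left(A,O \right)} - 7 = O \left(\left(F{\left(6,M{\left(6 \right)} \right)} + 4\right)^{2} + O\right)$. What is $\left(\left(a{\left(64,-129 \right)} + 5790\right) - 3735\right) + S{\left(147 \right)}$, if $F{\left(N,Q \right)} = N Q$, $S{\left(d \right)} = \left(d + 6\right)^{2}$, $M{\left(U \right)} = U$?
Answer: $-164288$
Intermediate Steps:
$S{\left(d \right)} = \left(6 + d\right)^{2}$
$a{\left(A,O \right)} = 7 + O \left(1600 + O\right)$ ($a{\left(A,O \right)} = 7 + O \left(\left(6 \cdot 6 + 4\right)^{2} + O\right) = 7 + O \left(\left(36 + 4\right)^{2} + O\right) = 7 + O \left(40^{2} + O\right) = 7 + O \left(1600 + O\right)$)
$\left(\left(a{\left(64,-129 \right)} + 5790\right) - 3735\right) + S{\left(147 \right)} = \left(\left(\left(7 + \left(-129\right)^{2} + 1600 \left(-129\right)\right) + 5790\right) - 3735\right) + \left(6 + 147\right)^{2} = \left(\left(\left(7 + 16641 - 206400\right) + 5790\right) - 3735\right) + 153^{2} = \left(\left(-189752 + 5790\right) - 3735\right) + 23409 = \left(-183962 - 3735\right) + 23409 = -187697 + 23409 = -164288$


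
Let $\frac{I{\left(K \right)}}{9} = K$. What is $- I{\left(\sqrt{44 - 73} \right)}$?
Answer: $- 9 i \sqrt{29} \approx - 48.466 i$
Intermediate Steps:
$I{\left(K \right)} = 9 K$
$- I{\left(\sqrt{44 - 73} \right)} = - 9 \sqrt{44 - 73} = - 9 \sqrt{-29} = - 9 i \sqrt{29}$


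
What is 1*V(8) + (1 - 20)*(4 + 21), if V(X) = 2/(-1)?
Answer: -477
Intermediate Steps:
V(X) = -2 (V(X) = 2*(-1) = -2)
1*V(8) + (1 - 20)*(4 + 21) = 1*(-2) + (1 - 20)*(4 + 21) = -2 - 19*25 = -2 - 475 = -477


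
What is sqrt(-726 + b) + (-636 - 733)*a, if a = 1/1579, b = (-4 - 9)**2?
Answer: -1369/1579 + I*sqrt(557) ≈ -0.867 + 23.601*I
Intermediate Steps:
b = 169 (b = (-13)**2 = 169)
a = 1/1579 ≈ 0.00063331
sqrt(-726 + b) + (-636 - 733)*a = sqrt(-726 + 169) + (-636 - 733)*(1/1579) = sqrt(-557) - 1369*1/1579 = I*sqrt(557) - 1369/1579 = -1369/1579 + I*sqrt(557)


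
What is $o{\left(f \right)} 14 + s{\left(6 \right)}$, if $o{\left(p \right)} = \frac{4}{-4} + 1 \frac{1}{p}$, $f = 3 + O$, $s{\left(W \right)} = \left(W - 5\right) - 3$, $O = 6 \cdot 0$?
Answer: $- \frac{34}{3} \approx -11.333$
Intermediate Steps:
$O = 0$
$s{\left(W \right)} = -8 + W$ ($s{\left(W \right)} = \left(-5 + W\right) - 3 = -8 + W$)
$f = 3$ ($f = 3 + 0 = 3$)
$o{\left(p \right)} = -1 + \frac{1}{p}$ ($o{\left(p \right)} = 4 \left(- \frac{1}{4}\right) + \frac{1}{p} = -1 + \frac{1}{p}$)
$o{\left(f \right)} 14 + s{\left(6 \right)} = \frac{1 - 3}{3} \cdot 14 + \left(-8 + 6\right) = \frac{1 - 3}{3} \cdot 14 - 2 = \frac{1}{3} \left(-2\right) 14 - 2 = \left(- \frac{2}{3}\right) 14 - 2 = - \frac{28}{3} - 2 = - \frac{34}{3}$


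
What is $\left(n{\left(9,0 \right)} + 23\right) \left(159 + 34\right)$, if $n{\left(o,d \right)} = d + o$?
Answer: $6176$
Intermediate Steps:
$\left(n{\left(9,0 \right)} + 23\right) \left(159 + 34\right) = \left(\left(0 + 9\right) + 23\right) \left(159 + 34\right) = \left(9 + 23\right) 193 = 32 \cdot 193 = 6176$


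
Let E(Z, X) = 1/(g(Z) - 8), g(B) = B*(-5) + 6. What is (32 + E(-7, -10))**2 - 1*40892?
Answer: -43414139/1089 ≈ -39866.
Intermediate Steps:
g(B) = 6 - 5*B (g(B) = -5*B + 6 = 6 - 5*B)
E(Z, X) = 1/(-2 - 5*Z) (E(Z, X) = 1/((6 - 5*Z) - 8) = 1/(-2 - 5*Z))
(32 + E(-7, -10))**2 - 1*40892 = (32 - 1/(2 + 5*(-7)))**2 - 1*40892 = (32 - 1/(2 - 35))**2 - 40892 = (32 - 1/(-33))**2 - 40892 = (32 - 1*(-1/33))**2 - 40892 = (32 + 1/33)**2 - 40892 = (1057/33)**2 - 40892 = 1117249/1089 - 40892 = -43414139/1089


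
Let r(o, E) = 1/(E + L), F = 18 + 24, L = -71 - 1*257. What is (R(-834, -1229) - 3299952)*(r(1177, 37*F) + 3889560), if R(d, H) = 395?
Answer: -15734269361251477/1226 ≈ -1.2834e+13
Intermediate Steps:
L = -328 (L = -71 - 257 = -328)
F = 42
r(o, E) = 1/(-328 + E) (r(o, E) = 1/(E - 328) = 1/(-328 + E))
(R(-834, -1229) - 3299952)*(r(1177, 37*F) + 3889560) = (395 - 3299952)*(1/(-328 + 37*42) + 3889560) = -3299557*(1/(-328 + 1554) + 3889560) = -3299557*(1/1226 + 3889560) = -3299557*4768600561/1226 = -15734269361251477/1226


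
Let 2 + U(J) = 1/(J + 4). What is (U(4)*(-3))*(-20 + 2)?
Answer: -405/4 ≈ -101.25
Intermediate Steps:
U(J) = -2 + 1/(4 + J) (U(J) = -2 + 1/(J + 4) = -2 + 1/(4 + J))
(U(4)*(-3))*(-20 + 2) = (((-7 - 2*4)/(4 + 4))*(-3))*(-20 + 2) = (((-7 - 8)/8)*(-3))*(-18) = (((1/8)*(-15))*(-3))*(-18) = -15/8*(-3)*(-18) = (45/8)*(-18) = -405/4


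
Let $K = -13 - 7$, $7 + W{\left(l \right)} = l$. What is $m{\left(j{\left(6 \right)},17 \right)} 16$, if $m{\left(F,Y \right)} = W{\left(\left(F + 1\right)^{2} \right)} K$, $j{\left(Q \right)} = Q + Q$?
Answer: $-51840$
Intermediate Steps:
$j{\left(Q \right)} = 2 Q$
$W{\left(l \right)} = -7 + l$
$K = -20$
$m{\left(F,Y \right)} = 140 - 20 \left(1 + F\right)^{2}$ ($m{\left(F,Y \right)} = \left(-7 + \left(F + 1\right)^{2}\right) \left(-20\right) = \left(-7 + \left(1 + F\right)^{2}\right) \left(-20\right) = 140 - 20 \left(1 + F\right)^{2}$)
$m{\left(j{\left(6 \right)},17 \right)} 16 = \left(140 - 20 \left(1 + 2 \cdot 6\right)^{2}\right) 16 = \left(140 - 20 \left(1 + 12\right)^{2}\right) 16 = \left(140 - 20 \cdot 13^{2}\right) 16 = \left(140 - 3380\right) 16 = \left(-3240\right) 16 = -51840$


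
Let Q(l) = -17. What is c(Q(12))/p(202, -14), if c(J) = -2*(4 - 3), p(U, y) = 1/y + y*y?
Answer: -28/2743 ≈ -0.010208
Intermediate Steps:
p(U, y) = 1/y + y**2
c(J) = -2 (c(J) = -2*1 = -2)
c(Q(12))/p(202, -14) = -2*(-14/(1 + (-14)**3)) = -2*(-14/(1 - 2744)) = -2/((-1/14*(-2743))) = -2/2743/14 = -2*14/2743 = -28/2743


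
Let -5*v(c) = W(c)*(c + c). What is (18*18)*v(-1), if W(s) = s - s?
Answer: 0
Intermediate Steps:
W(s) = 0
v(c) = 0 (v(c) = -0*(c + c) = -0*2*c = -⅕*0 = 0)
(18*18)*v(-1) = (18*18)*0 = 324*0 = 0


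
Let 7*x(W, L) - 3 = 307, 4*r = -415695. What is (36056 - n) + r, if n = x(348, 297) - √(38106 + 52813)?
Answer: -1901537/28 + √90919 ≈ -67611.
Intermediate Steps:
r = -415695/4 (r = (¼)*(-415695) = -415695/4 ≈ -1.0392e+5)
x(W, L) = 310/7 (x(W, L) = 3/7 + (⅐)*307 = 3/7 + 307/7 = 310/7)
n = 310/7 - √90919 (n = 310/7 - √(38106 + 52813) = 310/7 - √90919 ≈ -257.24)
(36056 - n) + r = (36056 - (310/7 - √90919)) - 415695/4 = (36056 + (-310/7 + √90919)) - 415695/4 = (252082/7 + √90919) - 415695/4 = -1901537/28 + √90919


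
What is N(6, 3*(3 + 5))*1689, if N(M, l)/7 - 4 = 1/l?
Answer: 382277/8 ≈ 47785.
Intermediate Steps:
N(M, l) = 28 + 7/l
N(6, 3*(3 + 5))*1689 = (28 + 7/((3*(3 + 5))))*1689 = (28 + 7/((3*8)))*1689 = (28 + 7/24)*1689 = (679/24)*1689 = 382277/8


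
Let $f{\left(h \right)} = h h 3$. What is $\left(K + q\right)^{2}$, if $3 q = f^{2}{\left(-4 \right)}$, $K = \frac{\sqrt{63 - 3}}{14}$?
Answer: $\frac{\left(5376 + \sqrt{15}\right)^{2}}{49} \approx 5.9067 \cdot 10^{5}$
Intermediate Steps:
$f{\left(h \right)} = 3 h^{2}$ ($f{\left(h \right)} = h^{2} \cdot 3 = 3 h^{2}$)
$K = \frac{\sqrt{15}}{7}$ ($K = \sqrt{60} \cdot \frac{1}{14} = 2 \sqrt{15} \cdot \frac{1}{14} = \frac{\sqrt{15}}{7} \approx 0.55328$)
$q = 768$ ($q = \frac{\left(3 \left(-4\right)^{2}\right)^{2}}{3} = \frac{\left(3 \cdot 16\right)^{2}}{3} = \frac{48^{2}}{3} = \frac{1}{3} \cdot 2304 = 768$)
$\left(K + q\right)^{2} = \left(\frac{\sqrt{15}}{7} + 768\right)^{2} = \left(768 + \frac{\sqrt{15}}{7}\right)^{2}$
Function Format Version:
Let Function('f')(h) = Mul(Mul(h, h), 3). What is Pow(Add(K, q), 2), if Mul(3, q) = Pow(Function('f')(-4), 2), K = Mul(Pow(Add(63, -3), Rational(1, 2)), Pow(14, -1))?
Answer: Mul(Rational(1, 49), Pow(Add(5376, Pow(15, Rational(1, 2))), 2)) ≈ 5.9067e+5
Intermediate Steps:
Function('f')(h) = Mul(3, Pow(h, 2)) (Function('f')(h) = Mul(Pow(h, 2), 3) = Mul(3, Pow(h, 2)))
K = Mul(Rational(1, 7), Pow(15, Rational(1, 2))) (K = Mul(Pow(60, Rational(1, 2)), Rational(1, 14)) = Mul(Mul(2, Pow(15, Rational(1, 2))), Rational(1, 14)) = Mul(Rational(1, 7), Pow(15, Rational(1, 2))) ≈ 0.55328)
q = 768 (q = Mul(Rational(1, 3), Pow(Mul(3, Pow(-4, 2)), 2)) = Mul(Rational(1, 3), Pow(Mul(3, 16), 2)) = Mul(Rational(1, 3), Pow(48, 2)) = Mul(Rational(1, 3), 2304) = 768)
Pow(Add(K, q), 2) = Pow(Add(Mul(Rational(1, 7), Pow(15, Rational(1, 2))), 768), 2) = Pow(Add(768, Mul(Rational(1, 7), Pow(15, Rational(1, 2)))), 2)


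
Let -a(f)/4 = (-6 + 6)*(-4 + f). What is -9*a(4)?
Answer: 0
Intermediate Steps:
a(f) = 0 (a(f) = -4*(-6 + 6)*(-4 + f) = -0*(-4 + f) = -4*0 = 0)
-9*a(4) = -9*0 = 0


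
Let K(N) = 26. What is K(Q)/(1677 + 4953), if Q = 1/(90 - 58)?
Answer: 1/255 ≈ 0.0039216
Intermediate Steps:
Q = 1/32 ≈ 0.031250
K(Q)/(1677 + 4953) = 26/(1677 + 4953) = 26/6630 = 26*(1/6630) = 1/255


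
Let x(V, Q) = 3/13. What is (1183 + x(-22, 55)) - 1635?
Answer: -5873/13 ≈ -451.77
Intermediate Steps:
x(V, Q) = 3/13 (x(V, Q) = 3*(1/13) = 3/13)
(1183 + x(-22, 55)) - 1635 = (1183 + 3/13) - 1635 = 15382/13 - 1635 = -5873/13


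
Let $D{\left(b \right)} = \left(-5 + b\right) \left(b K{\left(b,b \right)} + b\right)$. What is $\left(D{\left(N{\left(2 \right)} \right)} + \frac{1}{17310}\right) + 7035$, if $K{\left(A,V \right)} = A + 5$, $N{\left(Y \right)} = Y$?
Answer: $\frac{120944971}{17310} \approx 6987.0$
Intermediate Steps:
$K{\left(A,V \right)} = 5 + A$
$D{\left(b \right)} = \left(-5 + b\right) \left(b + b \left(5 + b\right)\right)$ ($D{\left(b \right)} = \left(-5 + b\right) \left(b \left(5 + b\right) + b\right) = \left(-5 + b\right) \left(b + b \left(5 + b\right)\right)$)
$\left(D{\left(N{\left(2 \right)} \right)} + \frac{1}{17310}\right) + 7035 = \left(2 \left(-30 + 2 + 2^{2}\right) + \frac{1}{17310}\right) + 7035 = \left(2 \left(-30 + 2 + 4\right) + \frac{1}{17310}\right) + 7035 = \left(2 \left(-24\right) + \frac{1}{17310}\right) + 7035 = \left(-48 + \frac{1}{17310}\right) + 7035 = - \frac{830879}{17310} + 7035 = \frac{120944971}{17310}$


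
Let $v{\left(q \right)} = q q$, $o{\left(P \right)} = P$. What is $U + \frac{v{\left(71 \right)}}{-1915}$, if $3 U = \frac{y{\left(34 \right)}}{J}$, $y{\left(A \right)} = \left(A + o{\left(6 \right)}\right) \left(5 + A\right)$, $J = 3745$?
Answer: $- \frac{3576549}{1434335} \approx -2.4935$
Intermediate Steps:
$v{\left(q \right)} = q^{2}$
$y{\left(A \right)} = \left(5 + A\right) \left(6 + A\right)$ ($y{\left(A \right)} = \left(A + 6\right) \left(5 + A\right) = \left(6 + A\right) \left(5 + A\right) = \left(5 + A\right) \left(6 + A\right)$)
$U = \frac{104}{749}$ ($U = \frac{\left(30 + 34^{2} + 11 \cdot 34\right) \frac{1}{3745}}{3} = \frac{\left(30 + 1156 + 374\right) \frac{1}{3745}}{3} = \frac{1560 \cdot \frac{1}{3745}}{3} = \frac{1}{3} \cdot \frac{312}{749} = \frac{104}{749} \approx 0.13885$)
$U + \frac{v{\left(71 \right)}}{-1915} = \frac{104}{749} + \frac{71^{2}}{-1915} = \frac{104}{749} + 5041 \left(- \frac{1}{1915}\right) = \frac{104}{749} - \frac{5041}{1915} = - \frac{3576549}{1434335}$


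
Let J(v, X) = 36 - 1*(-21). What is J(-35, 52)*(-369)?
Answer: -21033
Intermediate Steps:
J(v, X) = 57 (J(v, X) = 36 + 21 = 57)
J(-35, 52)*(-369) = 57*(-369) = -21033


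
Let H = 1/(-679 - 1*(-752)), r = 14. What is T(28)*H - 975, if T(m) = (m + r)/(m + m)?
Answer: -284697/292 ≈ -974.99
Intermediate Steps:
T(m) = (14 + m)/(2*m) (T(m) = (m + 14)/(m + m) = (14 + m)/((2*m)) = (14 + m)*(1/(2*m)) = (14 + m)/(2*m))
H = 1/73 (H = 1/(-679 + 752) = 1/73 ≈ 0.013699)
T(28)*H - 975 = ((½)*(14 + 28)/28)*(1/73) - 975 = ((½)*(1/28)*42)*(1/73) - 975 = (¾)*(1/73) - 975 = 3/292 - 975 = -284697/292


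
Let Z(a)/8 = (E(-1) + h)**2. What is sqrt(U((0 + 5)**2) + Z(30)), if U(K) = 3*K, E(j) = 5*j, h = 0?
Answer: 5*sqrt(11) ≈ 16.583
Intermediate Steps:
Z(a) = 200 (Z(a) = 8*(5*(-1) + 0)**2 = 8*(-5 + 0)**2 = 8*(-5)**2 = 8*25 = 200)
sqrt(U((0 + 5)**2) + Z(30)) = sqrt(3*(0 + 5)**2 + 200) = sqrt(3*5**2 + 200) = sqrt(3*25 + 200) = sqrt(75 + 200) = sqrt(275) = 5*sqrt(11)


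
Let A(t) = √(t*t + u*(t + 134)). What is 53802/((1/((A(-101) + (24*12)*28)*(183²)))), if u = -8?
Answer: 14529515035392 + 1801775178*√9937 ≈ 1.4709e+13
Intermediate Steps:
A(t) = √(-1072 + t² - 8*t) (A(t) = √(t*t - 8*(t + 134)) = √(t² - 8*(134 + t)) = √(t² + (-1072 - 8*t)) = √(-1072 + t² - 8*t))
53802/((1/((A(-101) + (24*12)*28)*(183²)))) = 53802/((1/((√(-1072 + (-101)² - 8*(-101)) + (24*12)*28)*(183²)))) = 53802/((1/((√(-1072 + 10201 + 808) + 288*28)*33489))) = 53802/(((1/33489)/(√9937 + 8064))) = 53802/(((1/33489)/(8064 + √9937))) = 53802/((1/(33489*(8064 + √9937)))) = 53802*(270055296 + 33489*√9937) = 14529515035392 + 1801775178*√9937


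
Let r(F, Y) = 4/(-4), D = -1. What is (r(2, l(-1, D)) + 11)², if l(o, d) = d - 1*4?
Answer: 100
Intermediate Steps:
l(o, d) = -4 + d (l(o, d) = d - 4 = -4 + d)
r(F, Y) = -1 (r(F, Y) = 4*(-¼) = -1)
(r(2, l(-1, D)) + 11)² = (-1 + 11)² = 10² = 100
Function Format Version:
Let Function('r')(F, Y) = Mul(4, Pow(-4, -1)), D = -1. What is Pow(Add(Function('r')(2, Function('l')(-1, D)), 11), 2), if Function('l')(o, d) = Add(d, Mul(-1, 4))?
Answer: 100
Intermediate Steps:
Function('l')(o, d) = Add(-4, d) (Function('l')(o, d) = Add(d, -4) = Add(-4, d))
Function('r')(F, Y) = -1 (Function('r')(F, Y) = Mul(4, Rational(-1, 4)) = -1)
Pow(Add(Function('r')(2, Function('l')(-1, D)), 11), 2) = Pow(Add(-1, 11), 2) = Pow(10, 2) = 100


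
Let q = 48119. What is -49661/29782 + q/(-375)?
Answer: -1451702933/11168250 ≈ -129.98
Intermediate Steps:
-49661/29782 + q/(-375) = -49661/29782 + 48119/(-375) = -49661*1/29782 + 48119*(-1/375) = -49661/29782 - 48119/375 = -1451702933/11168250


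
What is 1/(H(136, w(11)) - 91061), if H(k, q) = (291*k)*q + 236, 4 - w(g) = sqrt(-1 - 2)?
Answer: I/(3*(13192*sqrt(3) + 22493*I)) ≈ 7.2933e-6 + 7.4088e-6*I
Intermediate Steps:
w(g) = 4 - I*sqrt(3) (w(g) = 4 - sqrt(-1 - 2) = 4 - sqrt(-3) = 4 - I*sqrt(3))
H(k, q) = 236 + 291*k*q (H(k, q) = 291*k*q + 236 = 236 + 291*k*q)
1/(H(136, w(11)) - 91061) = 1/((236 + 291*136*(4 - I*sqrt(3))) - 91061) = 1/((236 + (158304 - 39576*I*sqrt(3))) - 91061) = 1/((158540 - 39576*I*sqrt(3)) - 91061) = 1/(67479 - 39576*I*sqrt(3))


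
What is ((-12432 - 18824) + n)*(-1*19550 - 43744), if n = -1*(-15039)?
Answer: 1026438798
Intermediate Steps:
n = 15039
((-12432 - 18824) + n)*(-1*19550 - 43744) = ((-12432 - 18824) + 15039)*(-1*19550 - 43744) = (-31256 + 15039)*(-19550 - 43744) = -16217*(-63294) = 1026438798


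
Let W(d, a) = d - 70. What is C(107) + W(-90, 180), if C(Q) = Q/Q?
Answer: -159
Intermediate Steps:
W(d, a) = -70 + d
C(Q) = 1
C(107) + W(-90, 180) = 1 + (-70 - 90) = 1 - 160 = -159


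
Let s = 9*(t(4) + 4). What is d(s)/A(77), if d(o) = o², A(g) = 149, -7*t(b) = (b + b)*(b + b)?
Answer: 104976/7301 ≈ 14.378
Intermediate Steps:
t(b) = -4*b²/7 (t(b) = -(b + b)*(b + b)/7 = -2*b*2*b/7 = -4*b²/7)
s = -324/7 (s = 9*(-4/7*4² + 4) = 9*(-4/7*16 + 4) = 9*(-64/7 + 4) = 9*(-36/7) = -324/7 ≈ -46.286)
d(s)/A(77) = (-324/7)²/149 = (104976/49)*(1/149) = 104976/7301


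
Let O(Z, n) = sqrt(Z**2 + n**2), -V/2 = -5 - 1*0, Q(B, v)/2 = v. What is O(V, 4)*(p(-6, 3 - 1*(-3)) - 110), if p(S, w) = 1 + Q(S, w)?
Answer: -194*sqrt(29) ≈ -1044.7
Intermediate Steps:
Q(B, v) = 2*v
V = 10 (V = -2*(-5 - 1*0) = -2*(-5 + 0) = -2*(-5) = 10)
p(S, w) = 1 + 2*w
O(V, 4)*(p(-6, 3 - 1*(-3)) - 110) = sqrt(10**2 + 4**2)*((1 + 2*(3 - 1*(-3))) - 110) = sqrt(100 + 16)*((1 + 2*(3 + 3)) - 110) = sqrt(116)*((1 + 2*6) - 110) = (2*sqrt(29))*((1 + 12) - 110) = (2*sqrt(29))*(13 - 110) = (2*sqrt(29))*(-97) = -194*sqrt(29)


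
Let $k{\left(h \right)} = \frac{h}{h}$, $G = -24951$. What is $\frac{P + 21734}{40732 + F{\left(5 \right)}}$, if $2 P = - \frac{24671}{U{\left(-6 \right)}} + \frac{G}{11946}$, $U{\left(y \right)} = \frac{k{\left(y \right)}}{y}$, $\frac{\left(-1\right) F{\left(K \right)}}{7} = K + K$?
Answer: $\frac{254173597}{107944056} \approx 2.3547$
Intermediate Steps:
$F{\left(K \right)} = - 14 K$ ($F{\left(K \right)} = - 7 \left(K + K\right) = - 7 \cdot 2 K = - 14 K$)
$k{\left(h \right)} = 1$
$U{\left(y \right)} = \frac{1}{y}$ ($U{\left(y \right)} = 1 \frac{1}{y} = \frac{1}{y}$)
$P = \frac{589431215}{7964}$ ($P = \frac{- \frac{24671}{\frac{1}{-6}} - \frac{24951}{11946}}{2} = \frac{- \frac{24671}{- \frac{1}{6}} - \frac{8317}{3982}}{2} = \frac{\left(-24671\right) \left(-6\right) - \frac{8317}{3982}}{2} = \frac{148026 - \frac{8317}{3982}}{2} = \frac{1}{2} \cdot \frac{589431215}{3982} = \frac{589431215}{7964} \approx 74012.0$)
$\frac{P + 21734}{40732 + F{\left(5 \right)}} = \frac{\frac{589431215}{7964} + 21734}{40732 - 70} = \frac{762520791}{7964 \left(40732 - 70\right)} = \frac{762520791}{7964 \cdot 40662} = \frac{762520791}{7964} \cdot \frac{1}{40662} = \frac{254173597}{107944056}$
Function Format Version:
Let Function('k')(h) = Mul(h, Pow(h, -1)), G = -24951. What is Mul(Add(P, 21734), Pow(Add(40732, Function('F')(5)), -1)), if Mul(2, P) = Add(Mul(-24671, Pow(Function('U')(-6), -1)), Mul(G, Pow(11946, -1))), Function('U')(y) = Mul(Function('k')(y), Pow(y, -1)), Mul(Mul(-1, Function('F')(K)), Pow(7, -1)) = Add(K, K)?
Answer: Rational(254173597, 107944056) ≈ 2.3547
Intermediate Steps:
Function('F')(K) = Mul(-14, K) (Function('F')(K) = Mul(-7, Add(K, K)) = Mul(-7, Mul(2, K)) = Mul(-14, K))
Function('k')(h) = 1
Function('U')(y) = Pow(y, -1) (Function('U')(y) = Mul(1, Pow(y, -1)) = Pow(y, -1))
P = Rational(589431215, 7964) (P = Mul(Rational(1, 2), Add(Mul(-24671, Pow(Pow(-6, -1), -1)), Mul(-24951, Pow(11946, -1)))) = Mul(Rational(1, 2), Add(Mul(-24671, Pow(Rational(-1, 6), -1)), Mul(-24951, Rational(1, 11946)))) = Mul(Rational(1, 2), Add(Mul(-24671, -6), Rational(-8317, 3982))) = Mul(Rational(1, 2), Add(148026, Rational(-8317, 3982))) = Mul(Rational(1, 2), Rational(589431215, 3982)) = Rational(589431215, 7964) ≈ 74012.)
Mul(Add(P, 21734), Pow(Add(40732, Function('F')(5)), -1)) = Mul(Add(Rational(589431215, 7964), 21734), Pow(Add(40732, Mul(-14, 5)), -1)) = Mul(Rational(762520791, 7964), Pow(Add(40732, -70), -1)) = Mul(Rational(762520791, 7964), Pow(40662, -1)) = Mul(Rational(762520791, 7964), Rational(1, 40662)) = Rational(254173597, 107944056)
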